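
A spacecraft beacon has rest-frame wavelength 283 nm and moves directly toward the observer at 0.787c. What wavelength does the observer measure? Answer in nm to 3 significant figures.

Relativistic Doppler: λ_obs = λ_src √((1−β)/(1+β))
= 283 × √(0.21300/1.7870) = 283 × 0.34525 = 97.7 nm

λ_obs ≈ 97.7 nm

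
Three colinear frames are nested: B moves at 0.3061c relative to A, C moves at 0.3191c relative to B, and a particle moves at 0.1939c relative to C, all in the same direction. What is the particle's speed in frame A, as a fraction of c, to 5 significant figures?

Compose boost 2: (0.3191 + 0.3061)/(1 + 0.3191×0.3061) = 0.62520/1.097677 = 0.5695667
Compose boost 3: (0.1939 + 0.5695667)/(1 + 0.1939×0.5695667) = 0.7634667/1.110439 = 0.68754

u ≈ 0.68754c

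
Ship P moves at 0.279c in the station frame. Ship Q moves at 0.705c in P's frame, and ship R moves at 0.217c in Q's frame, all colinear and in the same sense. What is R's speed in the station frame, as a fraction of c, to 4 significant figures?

Compose boost 2: (0.705 + 0.279)/(1 + 0.705×0.279) = 0.9840/1.19670 = 0.822265
Compose boost 3: (0.217 + 0.822265)/(1 + 0.217×0.822265) = 1.03926/1.17843 = 0.8819

u ≈ 0.8819c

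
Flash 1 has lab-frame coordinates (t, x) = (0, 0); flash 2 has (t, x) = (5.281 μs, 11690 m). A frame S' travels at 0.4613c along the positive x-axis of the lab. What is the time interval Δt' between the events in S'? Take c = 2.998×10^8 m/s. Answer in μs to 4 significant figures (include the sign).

γ = 1/√(1 − 0.4613²) = 1.12709
Δt' = γ(Δt − vΔx/c²) = 1.12709 × (5.281 μs − 0.4613×11690 m / (2.998×10^8 m/s))
= 1.12709 × (-12.7063 μs) = -14.32 μs

Δt' ≈ -14.32 μs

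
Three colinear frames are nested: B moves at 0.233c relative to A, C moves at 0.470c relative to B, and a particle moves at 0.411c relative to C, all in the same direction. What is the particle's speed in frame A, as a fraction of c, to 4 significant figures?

Compose boost 2: (0.470 + 0.233)/(1 + 0.470×0.233) = 0.7030/1.10951 = 0.633613
Compose boost 3: (0.411 + 0.633613)/(1 + 0.411×0.633613) = 1.04461/1.26041 = 0.8288

u ≈ 0.8288c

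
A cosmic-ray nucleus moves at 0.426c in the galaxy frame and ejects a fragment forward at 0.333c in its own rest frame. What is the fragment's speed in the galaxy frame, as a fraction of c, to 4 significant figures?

Compose boost 2: (0.333 + 0.426)/(1 + 0.333×0.426) = 0.7590/1.14186 = 0.6647

u ≈ 0.6647c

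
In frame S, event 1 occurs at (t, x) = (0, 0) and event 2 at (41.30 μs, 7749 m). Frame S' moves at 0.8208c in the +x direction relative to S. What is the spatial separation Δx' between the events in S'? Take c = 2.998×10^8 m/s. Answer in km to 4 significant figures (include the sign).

Δx' ≈ -4.226 km

γ = 1/√(1 − 0.8208²) = 1.75065
Δx' = γ(Δx − vΔt) = 1.75065 × (7749 m − 0.8208×(2.998×10^8 m/s)×41.30×10^-6 s)
= 1.75065 × (-2413.93 m) = -4.226 km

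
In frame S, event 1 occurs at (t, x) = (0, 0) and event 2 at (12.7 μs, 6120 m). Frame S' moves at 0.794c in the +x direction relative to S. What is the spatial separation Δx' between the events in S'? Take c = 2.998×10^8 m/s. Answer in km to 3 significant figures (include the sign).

γ = 1/√(1 − 0.794²) = 1.6450
Δx' = γ(Δx − vΔt) = 1.6450 × (6120 m − 0.794×(2.998×10^8 m/s)×12.7×10^-6 s)
= 1.6450 × (3096.9 m) = 5.09 km

Δx' ≈ 5.09 km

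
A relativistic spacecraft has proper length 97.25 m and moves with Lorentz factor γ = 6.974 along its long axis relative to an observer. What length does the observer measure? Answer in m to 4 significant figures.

L ≈ 13.94 m

γ = 6.974 (given)
Length contraction: L = L₀/γ = 97.25/6.974 = 13.94 m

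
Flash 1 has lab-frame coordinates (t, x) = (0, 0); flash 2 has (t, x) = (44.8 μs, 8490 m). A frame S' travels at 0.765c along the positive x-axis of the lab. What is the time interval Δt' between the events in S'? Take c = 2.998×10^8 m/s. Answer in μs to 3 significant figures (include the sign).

Δt' ≈ 35.9 μs

γ = 1/√(1 − 0.765²) = 1.5527
Δt' = γ(Δt − vΔx/c²) = 1.5527 × (44.8 μs − 0.765×8490 m / (2.998×10^8 m/s))
= 1.5527 × (23.136 μs) = 35.9 μs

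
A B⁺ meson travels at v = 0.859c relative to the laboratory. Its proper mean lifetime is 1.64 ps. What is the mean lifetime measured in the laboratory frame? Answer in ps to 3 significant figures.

γ = 1/√(1 − 0.859²) = 1.9532
Time dilation: Δt = γτ₀ = 1.9532 × 1.64 ps = 3.20 ps

Δt ≈ 3.20 ps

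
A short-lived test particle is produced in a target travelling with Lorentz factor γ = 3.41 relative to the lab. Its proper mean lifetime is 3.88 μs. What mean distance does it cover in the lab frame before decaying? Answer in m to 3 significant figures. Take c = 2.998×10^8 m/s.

d ≈ 3790 m

β = √(1 − 1/γ²) = √(1 − 1/3.41²) = 0.95603
Dilated lifetime: Δt = γτ₀ = 3.41 × 3.88 μs = 13.231 μs
d = vΔt = 0.95603c × 13.231 μs = 2.8662×10^8 m/s × 1.3231×10^-5 s = 3790 m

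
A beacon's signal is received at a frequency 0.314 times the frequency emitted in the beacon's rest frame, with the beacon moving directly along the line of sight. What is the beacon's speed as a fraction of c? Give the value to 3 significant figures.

β ≈ 0.821

f_obs/f_src = √((1−β)/(1+β)) = 0.314  ⇒  (1−β)/(1+β) = 0.098596
β = |1 − D²|/(1 + D²) = |1 − 0.098596|/(1 + 0.098596) = 0.821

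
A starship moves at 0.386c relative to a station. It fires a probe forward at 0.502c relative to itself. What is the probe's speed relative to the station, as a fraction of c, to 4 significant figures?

u ≈ 0.7439c

Relativistic velocity addition: u = (u' + v)/(1 + u'v/c²)
= (0.502 + 0.386)/(1 + 0.502×0.386) = 0.8880/1.19377 = 0.7439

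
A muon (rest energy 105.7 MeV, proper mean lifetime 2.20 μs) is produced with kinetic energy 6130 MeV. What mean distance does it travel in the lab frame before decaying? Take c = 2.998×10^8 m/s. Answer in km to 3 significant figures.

γ = 1 + K/(m₀c²) = 1 + 6130/105.7 = 58.994
β = √(1 − 1/γ²) = 0.99986
Dilated lifetime: γτ₀ = 58.994 × 2.20 μs = 129.79 μs
d = βc·γτ₀ = 0.99986 × (2.998×10^8 m/s) × 0.00012979 s = 38.9 km

d ≈ 38.9 km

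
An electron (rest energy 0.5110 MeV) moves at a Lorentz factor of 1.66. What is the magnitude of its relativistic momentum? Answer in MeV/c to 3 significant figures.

β = √(1 − 1/γ²) = √(1 − 1/1.66²) = 0.79819
p = γβm₀c = 1.66 × 0.79819 × 0.5110 MeV/c = 0.677 MeV/c

p ≈ 0.677 MeV/c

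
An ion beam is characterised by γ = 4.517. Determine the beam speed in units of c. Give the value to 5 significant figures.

β ≈ 0.97519

β = √(1 − 1/γ²) = √(1 − 1/4.517²) = √(0.9509883) = 0.97519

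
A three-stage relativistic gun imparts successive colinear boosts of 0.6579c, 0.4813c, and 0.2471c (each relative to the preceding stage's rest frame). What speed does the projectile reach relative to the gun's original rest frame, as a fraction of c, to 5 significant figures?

u ≈ 0.91640c

Compose boost 2: (0.4813 + 0.6579)/(1 + 0.4813×0.6579) = 1.1392/1.316647 = 0.8652279
Compose boost 3: (0.2471 + 0.8652279)/(1 + 0.2471×0.8652279) = 1.112328/1.213798 = 0.91640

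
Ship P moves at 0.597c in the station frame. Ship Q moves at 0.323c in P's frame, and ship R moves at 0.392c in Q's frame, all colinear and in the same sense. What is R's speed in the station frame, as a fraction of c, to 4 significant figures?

Compose boost 2: (0.323 + 0.597)/(1 + 0.323×0.597) = 0.9200/1.19283 = 0.771274
Compose boost 3: (0.392 + 0.771274)/(1 + 0.392×0.771274) = 1.16327/1.30234 = 0.8932

u ≈ 0.8932c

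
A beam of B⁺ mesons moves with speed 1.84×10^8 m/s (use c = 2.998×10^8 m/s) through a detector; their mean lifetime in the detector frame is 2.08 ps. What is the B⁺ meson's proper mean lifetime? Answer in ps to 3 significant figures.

τ₀ ≈ 1.64 ps

β = v/c = 1.84×10^8 / 2.998×10^8 = 0.61374
γ = 1/√(1 − 0.61374²) = 1.2666
Proper time: τ₀ = Δt/γ = 2.08/1.2666 = 1.64 ps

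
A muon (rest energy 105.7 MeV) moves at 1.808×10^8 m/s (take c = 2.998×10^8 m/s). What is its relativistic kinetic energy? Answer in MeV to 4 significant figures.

β = v/c = 1.808×10^8 / 2.998×10^8 = 0.603069
γ = 1/√(1 − 0.603069²) = 1.25362
K = (γ − 1)m₀c² = (1.25362 − 1) × 105.7 MeV = 0.253621 × 105.7 MeV = 26.81 MeV

K ≈ 26.81 MeV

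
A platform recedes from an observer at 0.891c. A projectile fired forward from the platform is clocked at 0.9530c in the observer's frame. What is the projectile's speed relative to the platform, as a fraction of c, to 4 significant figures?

u' ≈ 0.4109c

Inverse velocity addition: u' = (u − v)/(1 − uv/c²)
= (0.9530 − 0.891)/(1 − 0.9530×0.891) = 0.06200/0.150877 = 0.4109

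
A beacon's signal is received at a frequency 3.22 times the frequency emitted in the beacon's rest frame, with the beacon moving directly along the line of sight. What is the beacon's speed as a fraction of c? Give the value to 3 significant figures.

β ≈ 0.824

f_obs/f_src = √((1+β)/(1−β)) = 3.22  ⇒  (1+β)/(1−β) = 10.368
β = |1 − D²|/(1 + D²) = |1 − 10.368|/(1 + 10.368) = 0.824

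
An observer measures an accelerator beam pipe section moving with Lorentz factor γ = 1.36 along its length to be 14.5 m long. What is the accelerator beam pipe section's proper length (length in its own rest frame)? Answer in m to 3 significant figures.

γ = 1.36 (given)
L₀ = γL = 1.36 × 14.5 = 19.7 m

L₀ ≈ 19.7 m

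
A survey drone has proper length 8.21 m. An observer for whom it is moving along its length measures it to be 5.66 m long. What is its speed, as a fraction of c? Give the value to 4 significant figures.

γ = L₀/L = 8.21/5.66 = 1.45053
β = √(1 − 1/γ²) = 0.7244

β ≈ 0.7244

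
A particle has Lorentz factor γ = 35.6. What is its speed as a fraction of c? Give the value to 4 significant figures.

β ≈ 0.9996

β = √(1 − 1/γ²) = √(1 − 1/35.6²) = √(0.999211) = 0.9996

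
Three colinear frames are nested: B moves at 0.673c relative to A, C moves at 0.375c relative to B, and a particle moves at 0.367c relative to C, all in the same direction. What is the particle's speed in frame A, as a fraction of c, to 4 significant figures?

u ≈ 0.9210c

Compose boost 2: (0.375 + 0.673)/(1 + 0.375×0.673) = 1.048/1.25238 = 0.836810
Compose boost 3: (0.367 + 0.836810)/(1 + 0.367×0.836810) = 1.20381/1.30711 = 0.9210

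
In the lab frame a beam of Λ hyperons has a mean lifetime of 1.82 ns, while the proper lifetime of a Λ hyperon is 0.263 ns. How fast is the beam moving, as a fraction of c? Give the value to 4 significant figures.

β ≈ 0.9895

γ = Δt/τ₀ = 1.82/0.263 = 6.92015
β = √(1 − 1/γ²) = √(1 − 1/6.92015²) = 0.9895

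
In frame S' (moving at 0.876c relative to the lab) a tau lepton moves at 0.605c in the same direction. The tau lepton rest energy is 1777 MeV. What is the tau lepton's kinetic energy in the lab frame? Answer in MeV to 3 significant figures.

K ≈ 5300 MeV

u_lab = (0.605 + 0.876)/(1 + 0.605×0.876) = 0.967987
γ = 1/√(1 − 0.967987²) = 3.9840
K = (γ − 1)m₀c² = (3.9840 − 1) × 1777 = 2.9840 × 1777 = 5300 MeV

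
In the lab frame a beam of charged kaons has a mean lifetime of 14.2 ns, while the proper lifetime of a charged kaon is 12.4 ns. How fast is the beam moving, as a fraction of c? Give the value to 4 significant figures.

β ≈ 0.4873

γ = Δt/τ₀ = 14.2/12.4 = 1.14516
β = √(1 − 1/γ²) = √(1 − 1/1.14516²) = 0.4873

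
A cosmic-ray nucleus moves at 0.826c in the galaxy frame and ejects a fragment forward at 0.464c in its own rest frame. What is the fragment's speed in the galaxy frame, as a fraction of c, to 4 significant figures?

u ≈ 0.9326c

Compose boost 2: (0.464 + 0.826)/(1 + 0.464×0.826) = 1.290/1.38326 = 0.9326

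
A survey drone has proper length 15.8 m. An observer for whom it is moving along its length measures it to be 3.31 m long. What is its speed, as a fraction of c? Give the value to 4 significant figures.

β ≈ 0.9778

γ = L₀/L = 15.8/3.31 = 4.77341
β = √(1 − 1/γ²) = 0.9778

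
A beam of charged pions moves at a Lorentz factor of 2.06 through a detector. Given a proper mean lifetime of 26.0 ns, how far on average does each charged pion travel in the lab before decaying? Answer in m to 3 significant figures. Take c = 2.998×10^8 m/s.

β = √(1 − 1/γ²) = √(1 − 1/2.06²) = 0.87427
Dilated lifetime: Δt = γτ₀ = 2.06 × 26.0 ns = 53.560 ns
d = vΔt = 0.87427c × 53.560 ns = 2.6211×10^8 m/s × 5.3560×10^-8 s = 14.0 m

d ≈ 14.0 m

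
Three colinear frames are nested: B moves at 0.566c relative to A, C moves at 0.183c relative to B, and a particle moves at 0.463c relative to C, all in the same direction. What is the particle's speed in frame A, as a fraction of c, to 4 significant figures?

u ≈ 0.8687c

Compose boost 2: (0.183 + 0.566)/(1 + 0.183×0.566) = 0.7490/1.10358 = 0.678701
Compose boost 3: (0.463 + 0.678701)/(1 + 0.463×0.678701) = 1.14170/1.31424 = 0.8687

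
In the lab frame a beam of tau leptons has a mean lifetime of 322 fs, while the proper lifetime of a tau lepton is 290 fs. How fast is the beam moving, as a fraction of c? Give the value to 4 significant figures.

β ≈ 0.4346

γ = Δt/τ₀ = 322/290 = 1.11034
β = √(1 − 1/γ²) = √(1 − 1/1.11034²) = 0.4346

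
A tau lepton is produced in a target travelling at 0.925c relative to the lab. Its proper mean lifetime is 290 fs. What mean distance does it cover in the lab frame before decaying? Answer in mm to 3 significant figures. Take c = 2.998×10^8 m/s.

γ = 1/√(1 − 0.925²) = 2.6318
Dilated lifetime: Δt = γτ₀ = 2.6318 × 290 fs = 763.22 fs
d = vΔt = 0.925c × 763.22 fs = 2.7732×10^8 m/s × 7.6322×10^-13 s = 0.212 mm

d ≈ 0.212 mm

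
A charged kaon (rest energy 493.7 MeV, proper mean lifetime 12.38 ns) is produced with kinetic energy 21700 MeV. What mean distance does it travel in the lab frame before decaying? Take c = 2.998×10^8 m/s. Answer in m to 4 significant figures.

d ≈ 166.8 m

γ = 1 + K/(m₀c²) = 1 + 21700/493.7 = 44.9538
β = √(1 − 1/γ²) = 0.999753
Dilated lifetime: γτ₀ = 44.9538 × 12.38 ns = 556.528 ns
d = βc·γτ₀ = 0.999753 × (2.998×10^8 m/s) × 5.56528×10^-7 s = 166.8 m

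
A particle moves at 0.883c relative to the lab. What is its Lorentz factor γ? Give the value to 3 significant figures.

γ ≈ 2.13

γ = 1/√(1 − β²) = 1/√(1 − 0.883²) = 1/√(0.22031) = 2.13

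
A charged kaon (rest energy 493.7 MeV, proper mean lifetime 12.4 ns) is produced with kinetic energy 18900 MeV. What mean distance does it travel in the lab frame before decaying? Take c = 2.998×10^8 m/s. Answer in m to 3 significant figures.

γ = 1 + K/(m₀c²) = 1 + 18900/493.7 = 39.282
β = √(1 − 1/γ²) = 0.99968
Dilated lifetime: γτ₀ = 39.282 × 12.4 ns = 487.10 ns
d = βc·γτ₀ = 0.99968 × (2.998×10^8 m/s) × 4.8710×10^-7 s = 146 m

d ≈ 146 m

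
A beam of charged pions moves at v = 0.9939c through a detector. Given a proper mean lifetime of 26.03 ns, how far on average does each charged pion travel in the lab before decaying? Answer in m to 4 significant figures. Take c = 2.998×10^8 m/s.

γ = 1/√(1 − 0.9939²) = 9.06741
Dilated lifetime: Δt = γτ₀ = 9.06741 × 26.03 ns = 236.025 ns
d = vΔt = 0.9939c × 236.025 ns = 2.97971×10^8 m/s × 2.36025×10^-7 s = 70.33 m

d ≈ 70.33 m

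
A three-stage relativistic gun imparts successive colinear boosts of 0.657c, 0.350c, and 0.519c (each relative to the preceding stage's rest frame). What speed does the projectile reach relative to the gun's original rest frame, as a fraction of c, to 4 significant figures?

Compose boost 2: (0.350 + 0.657)/(1 + 0.350×0.657) = 1.007/1.22995 = 0.818732
Compose boost 3: (0.519 + 0.818732)/(1 + 0.519×0.818732) = 1.33773/1.42492 = 0.9388

u ≈ 0.9388c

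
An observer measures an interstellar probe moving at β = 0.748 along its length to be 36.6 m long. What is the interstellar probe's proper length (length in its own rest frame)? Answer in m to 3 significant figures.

L₀ ≈ 55.1 m

γ = 1/√(1 − 0.748²) = 1.5067
L₀ = γL = 1.5067 × 36.6 = 55.1 m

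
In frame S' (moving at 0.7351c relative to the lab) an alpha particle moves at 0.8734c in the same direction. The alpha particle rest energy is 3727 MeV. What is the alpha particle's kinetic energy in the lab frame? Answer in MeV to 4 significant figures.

K ≈ 14810 MeV

u_lab = (0.8734 + 0.7351)/(1 + 0.8734×0.7351) = 0.9795764
γ = 1/√(1 − 0.9795764²) = 4.97333
K = (γ − 1)m₀c² = (4.97333 − 1) × 3727 = 3.97333 × 3727 = 14810 MeV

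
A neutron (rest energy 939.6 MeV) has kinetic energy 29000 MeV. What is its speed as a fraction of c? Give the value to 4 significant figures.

γ = 1 + K/(m₀c²) = 1 + 29000/939.6 = 31.8642
β = √(1 − 1/γ²) = 0.9995

β ≈ 0.9995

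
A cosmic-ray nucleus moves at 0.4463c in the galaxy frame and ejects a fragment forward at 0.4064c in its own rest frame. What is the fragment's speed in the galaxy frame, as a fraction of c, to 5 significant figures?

Compose boost 2: (0.4064 + 0.4463)/(1 + 0.4064×0.4463) = 0.85270/1.181376 = 0.72179

u ≈ 0.72179c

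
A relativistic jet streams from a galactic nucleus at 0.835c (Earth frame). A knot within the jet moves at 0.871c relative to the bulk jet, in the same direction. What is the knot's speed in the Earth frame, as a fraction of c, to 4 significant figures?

u ≈ 0.9877c

Relativistic velocity addition: u = (u' + v)/(1 + u'v/c²)
= (0.871 + 0.835)/(1 + 0.871×0.835) = 1.706/1.72728 = 0.9877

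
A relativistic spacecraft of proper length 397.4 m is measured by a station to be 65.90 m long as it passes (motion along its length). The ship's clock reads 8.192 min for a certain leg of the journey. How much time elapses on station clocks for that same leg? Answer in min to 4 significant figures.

Δt ≈ 49.40 min

Length contraction ⇒ γ = L₀/L = 397.4/65.90 = 6.03035
Time dilation: Δt = γτ₀ = 6.03035 × 8.192 min = 49.40 min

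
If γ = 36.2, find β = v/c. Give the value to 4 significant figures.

β ≈ 0.9996

β = √(1 − 1/γ²) = √(1 − 1/36.2²) = √(0.999237) = 0.9996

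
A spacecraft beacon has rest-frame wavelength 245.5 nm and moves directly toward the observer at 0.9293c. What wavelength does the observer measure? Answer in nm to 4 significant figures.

λ_obs ≈ 47.00 nm

Relativistic Doppler: λ_obs = λ_src √((1−β)/(1+β))
= 245.5 × √(0.0707000/1.92930) = 245.5 × 0.191430 = 47.00 nm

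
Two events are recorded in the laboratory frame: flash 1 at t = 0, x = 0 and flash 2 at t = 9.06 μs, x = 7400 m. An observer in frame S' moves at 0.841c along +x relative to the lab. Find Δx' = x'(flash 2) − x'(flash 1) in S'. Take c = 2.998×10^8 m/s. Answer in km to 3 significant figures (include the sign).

Δx' ≈ 9.46 km

γ = 1/√(1 − 0.841²) = 1.8483
Δx' = γ(Δx − vΔt) = 1.8483 × (7400 m − 0.841×(2.998×10^8 m/s)×9.06×10^-6 s)
= 1.8483 × (5115.7 m) = 9.46 km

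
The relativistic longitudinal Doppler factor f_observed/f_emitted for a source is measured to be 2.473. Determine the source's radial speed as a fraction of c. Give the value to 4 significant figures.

f_obs/f_src = √((1+β)/(1−β)) = 2.473  ⇒  (1+β)/(1−β) = 6.11573
β = |1 − D²|/(1 + D²) = |1 − 6.11573|/(1 + 6.11573) = 0.7189

β ≈ 0.7189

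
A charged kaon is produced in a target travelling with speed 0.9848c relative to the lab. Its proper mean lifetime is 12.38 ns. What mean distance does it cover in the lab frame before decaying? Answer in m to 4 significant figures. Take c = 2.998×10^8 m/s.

γ = 1/√(1 − 0.9848²) = 5.75731
Dilated lifetime: Δt = γτ₀ = 5.75731 × 12.38 ns = 71.2755 ns
d = vΔt = 0.9848c × 71.2755 ns = 2.95243×10^8 m/s × 7.12755×10^-8 s = 21.04 m

d ≈ 21.04 m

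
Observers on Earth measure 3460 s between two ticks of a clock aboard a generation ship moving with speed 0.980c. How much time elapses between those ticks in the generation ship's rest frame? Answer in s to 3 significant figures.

τ₀ ≈ 689 s

γ = 1/√(1 − 0.980²) = 5.0252
Proper time: τ₀ = Δt/γ = 3460/5.0252 = 689 s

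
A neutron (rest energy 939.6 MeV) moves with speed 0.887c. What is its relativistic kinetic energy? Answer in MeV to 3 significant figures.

K ≈ 1100 MeV

γ = 1/√(1 − 0.887²) = 2.1656
K = (γ − 1)m₀c² = (2.1656 − 1) × 939.6 MeV = 1.1656 × 939.6 MeV = 1100 MeV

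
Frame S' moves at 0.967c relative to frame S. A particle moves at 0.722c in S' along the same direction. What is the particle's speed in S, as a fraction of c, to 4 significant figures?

Relativistic velocity addition: u = (u' + v)/(1 + u'v/c²)
= (0.722 + 0.967)/(1 + 0.722×0.967) = 1.689/1.69817 = 0.9946

u ≈ 0.9946c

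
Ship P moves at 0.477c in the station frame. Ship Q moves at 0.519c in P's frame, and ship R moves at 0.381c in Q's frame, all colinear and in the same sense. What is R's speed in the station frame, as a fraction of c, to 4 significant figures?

Compose boost 2: (0.519 + 0.477)/(1 + 0.519×0.477) = 0.9960/1.24756 = 0.798356
Compose boost 3: (0.381 + 0.798356)/(1 + 0.381×0.798356) = 1.17936/1.30417 = 0.9043

u ≈ 0.9043c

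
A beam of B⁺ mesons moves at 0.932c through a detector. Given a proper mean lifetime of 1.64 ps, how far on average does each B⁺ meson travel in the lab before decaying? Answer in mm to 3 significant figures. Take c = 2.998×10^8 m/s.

γ = 1/√(1 − 0.932²) = 2.7589
Dilated lifetime: Δt = γτ₀ = 2.7589 × 1.64 ps = 4.5247 ps
d = vΔt = 0.932c × 4.5247 ps = 2.7941×10^8 m/s × 4.5247×10^-12 s = 1.26 mm

d ≈ 1.26 mm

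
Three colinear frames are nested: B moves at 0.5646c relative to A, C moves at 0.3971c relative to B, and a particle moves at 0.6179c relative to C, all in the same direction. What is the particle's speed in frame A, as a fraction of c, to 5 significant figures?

u ≈ 0.94484c

Compose boost 2: (0.3971 + 0.5646)/(1 + 0.3971×0.5646) = 0.96170/1.224203 = 0.7855725
Compose boost 3: (0.6179 + 0.7855725)/(1 + 0.6179×0.7855725) = 1.403473/1.485405 = 0.94484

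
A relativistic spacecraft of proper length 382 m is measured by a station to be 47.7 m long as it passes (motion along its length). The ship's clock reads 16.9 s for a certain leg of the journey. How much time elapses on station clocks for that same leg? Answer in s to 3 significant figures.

Length contraction ⇒ γ = L₀/L = 382/47.7 = 8.0084
Time dilation: Δt = γτ₀ = 8.0084 × 16.9 s = 135 s

Δt ≈ 135 s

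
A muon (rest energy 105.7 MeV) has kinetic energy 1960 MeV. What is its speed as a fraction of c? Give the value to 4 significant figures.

β ≈ 0.9987

γ = 1 + K/(m₀c²) = 1 + 1960/105.7 = 19.5430
β = √(1 − 1/γ²) = 0.9987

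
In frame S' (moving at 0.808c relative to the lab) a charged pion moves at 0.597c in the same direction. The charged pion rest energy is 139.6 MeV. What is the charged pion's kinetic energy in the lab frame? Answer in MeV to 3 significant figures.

K ≈ 298 MeV

u_lab = (0.597 + 0.808)/(1 + 0.597×0.808) = 0.947803
γ = 1/√(1 − 0.947803²) = 3.1362
K = (γ − 1)m₀c² = (3.1362 − 1) × 139.6 = 2.1362 × 139.6 = 298 MeV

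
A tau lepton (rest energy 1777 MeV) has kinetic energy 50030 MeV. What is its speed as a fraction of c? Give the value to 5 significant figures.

γ = 1 + K/(m₀c²) = 1 + 50030/1777 = 29.15419
β = √(1 − 1/γ²) = 0.99941

β ≈ 0.99941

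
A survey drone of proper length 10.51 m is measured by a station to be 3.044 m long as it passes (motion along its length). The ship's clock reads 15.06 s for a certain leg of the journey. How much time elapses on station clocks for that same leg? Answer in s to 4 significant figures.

Δt ≈ 52.00 s

Length contraction ⇒ γ = L₀/L = 10.51/3.044 = 3.45269
Time dilation: Δt = γτ₀ = 3.45269 × 15.06 s = 52.00 s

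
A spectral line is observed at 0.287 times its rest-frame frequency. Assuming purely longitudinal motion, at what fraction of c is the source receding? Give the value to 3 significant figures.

f_obs/f_src = √((1−β)/(1+β)) = 0.287  ⇒  (1−β)/(1+β) = 0.082369
β = |1 − D²|/(1 + D²) = |1 − 0.082369|/(1 + 0.082369) = 0.848

β ≈ 0.848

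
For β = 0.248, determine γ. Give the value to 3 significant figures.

γ ≈ 1.03

γ = 1/√(1 − β²) = 1/√(1 − 0.248²) = 1/√(0.93850) = 1.03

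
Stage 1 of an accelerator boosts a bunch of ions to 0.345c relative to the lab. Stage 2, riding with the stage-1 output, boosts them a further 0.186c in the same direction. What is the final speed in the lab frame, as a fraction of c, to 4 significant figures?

Compose boost 2: (0.186 + 0.345)/(1 + 0.186×0.345) = 0.5310/1.06417 = 0.4990

u ≈ 0.4990c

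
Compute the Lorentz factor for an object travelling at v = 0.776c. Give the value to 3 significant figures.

γ ≈ 1.59

γ = 1/√(1 − β²) = 1/√(1 − 0.776²) = 1/√(0.39782) = 1.59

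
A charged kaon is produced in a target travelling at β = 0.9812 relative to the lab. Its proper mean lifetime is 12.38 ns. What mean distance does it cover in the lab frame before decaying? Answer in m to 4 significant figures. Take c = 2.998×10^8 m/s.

γ = 1/√(1 − 0.9812²) = 5.18152
Dilated lifetime: Δt = γτ₀ = 5.18152 × 12.38 ns = 64.1472 ns
d = vΔt = 0.9812c × 64.1472 ns = 2.94164×10^8 m/s × 6.41472×10^-8 s = 18.87 m

d ≈ 18.87 m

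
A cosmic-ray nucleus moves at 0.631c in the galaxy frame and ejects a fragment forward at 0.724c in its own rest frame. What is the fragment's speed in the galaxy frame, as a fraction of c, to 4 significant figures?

u ≈ 0.9301c

Compose boost 2: (0.724 + 0.631)/(1 + 0.724×0.631) = 1.355/1.45684 = 0.9301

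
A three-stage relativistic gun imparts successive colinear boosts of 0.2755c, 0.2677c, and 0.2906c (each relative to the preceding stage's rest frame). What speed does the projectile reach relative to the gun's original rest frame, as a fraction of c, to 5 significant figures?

u ≈ 0.69440c

Compose boost 2: (0.2677 + 0.2755)/(1 + 0.2677×0.2755) = 0.54320/1.073751 = 0.5058899
Compose boost 3: (0.2906 + 0.5058899)/(1 + 0.2906×0.5058899) = 0.7964899/1.147012 = 0.69440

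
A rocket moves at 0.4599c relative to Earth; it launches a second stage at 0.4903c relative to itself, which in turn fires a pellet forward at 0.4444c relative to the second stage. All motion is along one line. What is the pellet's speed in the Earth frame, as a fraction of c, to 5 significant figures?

u ≈ 0.90718c

Compose boost 2: (0.4903 + 0.4599)/(1 + 0.4903×0.4599) = 0.95020/1.225489 = 0.7753640
Compose boost 3: (0.4444 + 0.7753640)/(1 + 0.4444×0.7753640) = 1.219764/1.344572 = 0.90718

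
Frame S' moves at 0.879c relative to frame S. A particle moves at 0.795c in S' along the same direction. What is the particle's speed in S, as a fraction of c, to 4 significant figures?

u ≈ 0.9854c

Relativistic velocity addition: u = (u' + v)/(1 + u'v/c²)
= (0.795 + 0.879)/(1 + 0.795×0.879) = 1.674/1.69881 = 0.9854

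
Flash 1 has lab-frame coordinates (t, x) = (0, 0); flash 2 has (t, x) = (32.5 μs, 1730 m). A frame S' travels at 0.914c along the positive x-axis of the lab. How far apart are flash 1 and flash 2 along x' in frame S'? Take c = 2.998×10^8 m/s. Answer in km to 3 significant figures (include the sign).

γ = 1/√(1 − 0.914²) = 2.4648
Δx' = γ(Δx − vΔt) = 2.4648 × (1730 m − 0.914×(2.998×10^8 m/s)×32.5×10^-6 s)
= 2.4648 × (-7175.6 m) = -17.7 km

Δx' ≈ -17.7 km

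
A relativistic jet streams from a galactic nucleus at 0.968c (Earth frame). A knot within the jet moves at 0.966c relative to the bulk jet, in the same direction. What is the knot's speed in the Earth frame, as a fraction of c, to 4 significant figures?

Relativistic velocity addition: u = (u' + v)/(1 + u'v/c²)
= (0.966 + 0.968)/(1 + 0.966×0.968) = 1.934/1.93509 = 0.9994

u ≈ 0.9994c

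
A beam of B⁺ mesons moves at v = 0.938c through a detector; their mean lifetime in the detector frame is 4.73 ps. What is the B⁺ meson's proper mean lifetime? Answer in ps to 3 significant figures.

γ = 1/√(1 − 0.938²) = 2.8849
Proper time: τ₀ = Δt/γ = 4.73/2.8849 = 1.64 ps

τ₀ ≈ 1.64 ps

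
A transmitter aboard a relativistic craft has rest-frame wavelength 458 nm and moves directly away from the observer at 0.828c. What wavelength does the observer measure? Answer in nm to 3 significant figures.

λ_obs ≈ 1490 nm

Relativistic Doppler: λ_obs = λ_src √((1+β)/(1−β))
= 458 × √(1.8280/0.17200) = 458 × 3.2600 = 1490 nm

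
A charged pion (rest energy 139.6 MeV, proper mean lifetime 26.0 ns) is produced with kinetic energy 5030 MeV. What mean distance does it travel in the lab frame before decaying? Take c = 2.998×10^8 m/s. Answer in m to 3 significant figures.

d ≈ 289 m

γ = 1 + K/(m₀c²) = 1 + 5030/139.6 = 37.032
β = √(1 − 1/γ²) = 0.99964
Dilated lifetime: γτ₀ = 37.032 × 26.0 ns = 962.82 ns
d = βc·γτ₀ = 0.99964 × (2.998×10^8 m/s) × 9.6282×10^-7 s = 289 m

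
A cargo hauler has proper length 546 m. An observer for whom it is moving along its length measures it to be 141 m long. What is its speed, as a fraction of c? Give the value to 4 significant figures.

β ≈ 0.9661

γ = L₀/L = 546/141 = 3.87234
β = √(1 − 1/γ²) = 0.9661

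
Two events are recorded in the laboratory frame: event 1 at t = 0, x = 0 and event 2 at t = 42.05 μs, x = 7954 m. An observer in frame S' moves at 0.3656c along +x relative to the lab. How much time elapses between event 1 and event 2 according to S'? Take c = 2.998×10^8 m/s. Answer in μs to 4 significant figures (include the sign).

γ = 1/√(1 − 0.3656²) = 1.07438
Δt' = γ(Δt − vΔx/c²) = 1.07438 × (42.05 μs − 0.3656×7954 m / (2.998×10^8 m/s))
= 1.07438 × (32.3503 μs) = 34.76 μs

Δt' ≈ 34.76 μs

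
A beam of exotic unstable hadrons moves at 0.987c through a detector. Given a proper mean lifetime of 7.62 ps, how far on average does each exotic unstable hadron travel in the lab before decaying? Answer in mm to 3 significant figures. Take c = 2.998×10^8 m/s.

γ = 1/√(1 − 0.987²) = 6.2220
Dilated lifetime: Δt = γτ₀ = 6.2220 × 7.62 ps = 47.412 ps
d = vΔt = 0.987c × 47.412 ps = 2.9590×10^8 m/s × 4.7412×10^-11 s = 14.0 mm

d ≈ 14.0 mm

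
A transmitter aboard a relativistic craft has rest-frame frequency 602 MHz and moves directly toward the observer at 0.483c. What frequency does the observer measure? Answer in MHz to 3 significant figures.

Relativistic Doppler: f_obs = f_src √((1+β)/(1−β))
= 602 × √(1.4830/0.51700) = 602 × 1.6937 = 1020 MHz

f_obs ≈ 1020 MHz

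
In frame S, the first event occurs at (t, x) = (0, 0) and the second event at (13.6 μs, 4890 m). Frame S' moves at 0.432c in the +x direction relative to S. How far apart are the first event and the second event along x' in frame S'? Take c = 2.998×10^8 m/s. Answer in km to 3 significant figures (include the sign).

γ = 1/√(1 − 0.432²) = 1.1088
Δx' = γ(Δx − vΔt) = 1.1088 × (4890 m − 0.432×(2.998×10^8 m/s)×13.6×10^-6 s)
= 1.1088 × (3128.6 m) = 3.47 km

Δx' ≈ 3.47 km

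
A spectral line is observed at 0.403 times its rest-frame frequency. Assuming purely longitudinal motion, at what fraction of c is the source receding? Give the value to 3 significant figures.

β ≈ 0.721

f_obs/f_src = √((1−β)/(1+β)) = 0.403  ⇒  (1−β)/(1+β) = 0.16241
β = |1 − D²|/(1 + D²) = |1 − 0.16241|/(1 + 0.16241) = 0.721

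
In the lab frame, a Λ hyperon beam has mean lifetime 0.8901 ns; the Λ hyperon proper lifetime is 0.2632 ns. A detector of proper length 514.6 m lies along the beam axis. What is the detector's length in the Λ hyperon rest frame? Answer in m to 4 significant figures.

L ≈ 152.2 m

Time dilation ⇒ γ = Δt/τ₀ = 0.8901/0.2632 = 3.38184
Length contraction: L = L₀/γ = 514.6/3.38184 = 152.2 m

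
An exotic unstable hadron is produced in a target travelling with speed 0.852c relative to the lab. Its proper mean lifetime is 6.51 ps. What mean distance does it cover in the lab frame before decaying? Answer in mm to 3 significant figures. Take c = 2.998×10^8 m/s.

d ≈ 3.18 mm

γ = 1/√(1 − 0.852²) = 1.9101
Dilated lifetime: Δt = γτ₀ = 1.9101 × 6.51 ps = 12.435 ps
d = vΔt = 0.852c × 12.435 ps = 2.5543×10^8 m/s × 1.2435×10^-11 s = 3.18 mm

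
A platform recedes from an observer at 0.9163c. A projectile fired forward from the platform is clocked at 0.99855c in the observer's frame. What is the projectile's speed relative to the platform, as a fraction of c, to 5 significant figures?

u' ≈ 0.96732c

Inverse velocity addition: u' = (u − v)/(1 − uv/c²)
= (0.99855 − 0.9163)/(1 − 0.99855×0.9163) = 0.082250/0.08502863 = 0.96732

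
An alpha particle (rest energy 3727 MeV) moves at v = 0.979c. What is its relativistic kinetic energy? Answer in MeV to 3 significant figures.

γ = 1/√(1 − 0.979²) = 4.9053
K = (γ − 1)m₀c² = (4.9053 − 1) × 3727 MeV = 3.9053 × 3727 MeV = 14600 MeV

K ≈ 14600 MeV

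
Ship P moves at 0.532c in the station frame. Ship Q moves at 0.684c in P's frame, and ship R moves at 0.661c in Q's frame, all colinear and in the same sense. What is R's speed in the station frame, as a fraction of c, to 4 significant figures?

u ≈ 0.9769c

Compose boost 2: (0.684 + 0.532)/(1 + 0.684×0.532) = 1.216/1.36389 = 0.891569
Compose boost 3: (0.661 + 0.891569)/(1 + 0.661×0.891569) = 1.55257/1.58933 = 0.9769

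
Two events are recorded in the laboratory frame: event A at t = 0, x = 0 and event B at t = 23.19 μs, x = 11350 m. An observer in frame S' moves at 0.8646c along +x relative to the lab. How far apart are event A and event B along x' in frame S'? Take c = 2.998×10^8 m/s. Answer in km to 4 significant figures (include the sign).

Δx' ≈ 10.63 km

γ = 1/√(1 − 0.8646²) = 1.99021
Δx' = γ(Δx − vΔt) = 1.99021 × (11350 m − 0.8646×(2.998×10^8 m/s)×23.19×10^-6 s)
= 1.99021 × (5338.99 m) = 10.63 km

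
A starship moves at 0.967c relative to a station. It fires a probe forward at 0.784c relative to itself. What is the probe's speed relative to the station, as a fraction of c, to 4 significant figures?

Relativistic velocity addition: u = (u' + v)/(1 + u'v/c²)
= (0.784 + 0.967)/(1 + 0.784×0.967) = 1.751/1.75813 = 0.9959

u ≈ 0.9959c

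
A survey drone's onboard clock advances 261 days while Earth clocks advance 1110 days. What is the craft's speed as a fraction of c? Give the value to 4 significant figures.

β ≈ 0.9720

γ = Δt/τ₀ = 1110/261 = 4.25287
β = √(1 − 1/γ²) = √(1 − 1/4.25287²) = 0.9720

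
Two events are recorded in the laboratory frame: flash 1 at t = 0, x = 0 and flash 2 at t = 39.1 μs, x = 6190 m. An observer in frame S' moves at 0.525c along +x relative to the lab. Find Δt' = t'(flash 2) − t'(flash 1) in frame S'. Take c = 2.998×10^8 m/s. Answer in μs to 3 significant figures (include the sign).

Δt' ≈ 33.2 μs

γ = 1/√(1 − 0.525²) = 1.1749
Δt' = γ(Δt − vΔx/c²) = 1.1749 × (39.1 μs − 0.525×6190 m / (2.998×10^8 m/s))
= 1.1749 × (28.260 μs) = 33.2 μs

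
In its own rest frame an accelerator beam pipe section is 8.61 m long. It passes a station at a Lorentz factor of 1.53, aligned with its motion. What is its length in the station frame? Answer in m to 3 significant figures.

γ = 1.53 (given)
Length contraction: L = L₀/γ = 8.61/1.53 = 5.63 m

L ≈ 5.63 m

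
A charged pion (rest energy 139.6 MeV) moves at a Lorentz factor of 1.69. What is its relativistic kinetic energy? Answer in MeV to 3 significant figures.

γ = 1.69 (given)
K = (γ − 1)m₀c² = (1.69 − 1) × 139.6 MeV = 0.69000 × 139.6 MeV = 96.3 MeV

K ≈ 96.3 MeV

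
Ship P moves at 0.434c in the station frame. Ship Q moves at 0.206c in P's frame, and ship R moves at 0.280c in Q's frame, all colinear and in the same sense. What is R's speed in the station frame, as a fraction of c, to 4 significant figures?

u ≈ 0.7449c

Compose boost 2: (0.206 + 0.434)/(1 + 0.206×0.434) = 0.6400/1.08940 = 0.587477
Compose boost 3: (0.280 + 0.587477)/(1 + 0.280×0.587477) = 0.867477/1.16449 = 0.7449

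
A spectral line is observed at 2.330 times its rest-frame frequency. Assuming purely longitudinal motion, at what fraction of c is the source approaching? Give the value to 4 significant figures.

f_obs/f_src = √((1+β)/(1−β)) = 2.330  ⇒  (1+β)/(1−β) = 5.42890
β = |1 − D²|/(1 + D²) = |1 − 5.42890|/(1 + 5.42890) = 0.6889

β ≈ 0.6889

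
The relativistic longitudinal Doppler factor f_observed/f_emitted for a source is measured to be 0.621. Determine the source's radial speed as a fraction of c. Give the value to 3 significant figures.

β ≈ 0.443

f_obs/f_src = √((1−β)/(1+β)) = 0.621  ⇒  (1−β)/(1+β) = 0.38564
β = |1 − D²|/(1 + D²) = |1 − 0.38564|/(1 + 0.38564) = 0.443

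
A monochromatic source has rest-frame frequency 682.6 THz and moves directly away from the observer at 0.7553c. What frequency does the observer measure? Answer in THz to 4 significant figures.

f_obs ≈ 254.9 THz

Relativistic Doppler: f_obs = f_src √((1−β)/(1+β))
= 682.6 × √(0.244700/1.75530) = 682.6 × 0.373372 = 254.9 THz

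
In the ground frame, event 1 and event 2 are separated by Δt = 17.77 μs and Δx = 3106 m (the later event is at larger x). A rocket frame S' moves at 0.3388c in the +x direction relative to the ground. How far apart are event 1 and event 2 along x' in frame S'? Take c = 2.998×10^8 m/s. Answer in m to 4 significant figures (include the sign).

γ = 1/√(1 − 0.3388²) = 1.06286
Δx' = γ(Δx − vΔt) = 1.06286 × (3106 m − 0.3388×(2.998×10^8 m/s)×17.77×10^-6 s)
= 1.06286 × (1301.06 m) = 1383 m

Δx' ≈ 1383 m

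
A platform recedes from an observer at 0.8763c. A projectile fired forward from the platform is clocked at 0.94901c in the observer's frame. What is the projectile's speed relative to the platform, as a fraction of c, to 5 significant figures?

u' ≈ 0.43181c

Inverse velocity addition: u' = (u − v)/(1 − uv/c²)
= (0.94901 − 0.8763)/(1 − 0.94901×0.8763) = 0.072710/0.1683825 = 0.43181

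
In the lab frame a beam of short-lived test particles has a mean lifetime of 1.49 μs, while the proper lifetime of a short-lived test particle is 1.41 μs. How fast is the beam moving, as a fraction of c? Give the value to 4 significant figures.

β ≈ 0.3233

γ = Δt/τ₀ = 1.49/1.41 = 1.05674
β = √(1 − 1/γ²) = √(1 − 1/1.05674²) = 0.3233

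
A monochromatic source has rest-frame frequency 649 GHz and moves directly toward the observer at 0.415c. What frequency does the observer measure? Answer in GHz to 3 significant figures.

Relativistic Doppler: f_obs = f_src √((1+β)/(1−β))
= 649 × √(1.4150/0.58500) = 649 × 1.5553 = 1010 GHz

f_obs ≈ 1010 GHz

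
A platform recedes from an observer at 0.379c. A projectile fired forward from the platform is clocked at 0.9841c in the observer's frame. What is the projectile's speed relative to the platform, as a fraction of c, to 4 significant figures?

Inverse velocity addition: u' = (u − v)/(1 − uv/c²)
= (0.9841 − 0.379)/(1 − 0.9841×0.379) = 0.6051/0.627026 = 0.9650

u' ≈ 0.9650c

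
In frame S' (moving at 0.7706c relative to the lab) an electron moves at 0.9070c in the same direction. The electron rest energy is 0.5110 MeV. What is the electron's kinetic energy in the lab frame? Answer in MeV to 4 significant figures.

u_lab = (0.9070 + 0.7706)/(1 + 0.9070×0.7706) = 0.9874426
γ = 1/√(1 − 0.9874426²) = 6.32999
K = (γ − 1)m₀c² = (6.32999 − 1) × 0.5110 = 5.32999 × 0.5110 = 2.724 MeV

K ≈ 2.724 MeV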